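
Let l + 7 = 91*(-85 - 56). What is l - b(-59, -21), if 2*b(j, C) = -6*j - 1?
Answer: -26029/2 ≈ -13015.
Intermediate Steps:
b(j, C) = -1/2 - 3*j (b(j, C) = (-6*j - 1)/2 = (-1 - 6*j)/2 = -1/2 - 3*j)
l = -12838 (l = -7 + 91*(-85 - 56) = -7 + 91*(-141) = -7 - 12831 = -12838)
l - b(-59, -21) = -12838 - (-1/2 - 3*(-59)) = -12838 - (-1/2 + 177) = -12838 - 1*353/2 = -12838 - 353/2 = -26029/2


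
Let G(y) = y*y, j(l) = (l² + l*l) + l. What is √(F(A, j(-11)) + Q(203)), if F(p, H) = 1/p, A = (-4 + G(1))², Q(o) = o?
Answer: 2*√457/3 ≈ 14.252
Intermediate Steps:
j(l) = l + 2*l² (j(l) = (l² + l²) + l = 2*l² + l = l + 2*l²)
G(y) = y²
A = 9 (A = (-4 + 1²)² = (-4 + 1)² = (-3)² = 9)
√(F(A, j(-11)) + Q(203)) = √(1/9 + 203) = √(⅑ + 203) = √(1828/9) = 2*√457/3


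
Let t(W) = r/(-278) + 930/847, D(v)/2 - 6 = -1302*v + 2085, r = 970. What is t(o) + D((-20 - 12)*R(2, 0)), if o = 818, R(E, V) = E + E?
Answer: 39733899577/117733 ≈ 3.3749e+5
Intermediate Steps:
R(E, V) = 2*E
D(v) = 4182 - 2604*v (D(v) = 12 + 2*(-1302*v + 2085) = 12 + 2*(2085 - 1302*v) = 12 + (4170 - 2604*v) = 4182 - 2604*v)
t(W) = -281525/117733 (t(W) = 970/(-278) + 930/847 = 970*(-1/278) + 930*(1/847) = -485/139 + 930/847 = -281525/117733)
t(o) + D((-20 - 12)*R(2, 0)) = -281525/117733 + (4182 - 2604*(-20 - 12)*2*2) = -281525/117733 + (4182 - (-83328)*4) = -281525/117733 + (4182 - 2604*(-128)) = -281525/117733 + (4182 + 333312) = -281525/117733 + 337494 = 39733899577/117733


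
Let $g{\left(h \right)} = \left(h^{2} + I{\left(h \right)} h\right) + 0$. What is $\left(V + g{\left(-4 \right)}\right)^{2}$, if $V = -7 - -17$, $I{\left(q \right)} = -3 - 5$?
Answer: $3364$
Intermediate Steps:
$I{\left(q \right)} = -8$
$V = 10$ ($V = -7 + 17 = 10$)
$g{\left(h \right)} = h^{2} - 8 h$ ($g{\left(h \right)} = \left(h^{2} - 8 h\right) + 0 = h^{2} - 8 h$)
$\left(V + g{\left(-4 \right)}\right)^{2} = \left(10 - 4 \left(-8 - 4\right)\right)^{2} = \left(10 - -48\right)^{2} = \left(10 + 48\right)^{2} = 58^{2} = 3364$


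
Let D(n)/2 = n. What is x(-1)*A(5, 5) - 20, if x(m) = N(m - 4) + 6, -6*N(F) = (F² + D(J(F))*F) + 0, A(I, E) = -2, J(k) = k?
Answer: -7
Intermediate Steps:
D(n) = 2*n
N(F) = -F²/2 (N(F) = -((F² + (2*F)*F) + 0)/6 = -((F² + 2*F²) + 0)/6 = -(3*F² + 0)/6 = -F²/2)
x(m) = 6 - (-4 + m)²/2 (x(m) = -(m - 4)²/2 + 6 = -(-4 + m)²/2 + 6 = 6 - (-4 + m)²/2)
x(-1)*A(5, 5) - 20 = (6 - (-4 - 1)²/2)*(-2) - 20 = (6 - ½*(-5)²)*(-2) - 20 = (6 - ½*25)*(-2) - 20 = (6 - 25/2)*(-2) - 20 = -13/2*(-2) - 20 = 13 - 20 = -7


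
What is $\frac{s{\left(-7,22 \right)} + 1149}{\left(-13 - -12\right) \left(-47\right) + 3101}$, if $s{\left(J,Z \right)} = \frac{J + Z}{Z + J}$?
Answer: $\frac{575}{1574} \approx 0.36531$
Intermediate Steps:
$s{\left(J,Z \right)} = 1$ ($s{\left(J,Z \right)} = \frac{J + Z}{J + Z} = 1$)
$\frac{s{\left(-7,22 \right)} + 1149}{\left(-13 - -12\right) \left(-47\right) + 3101} = \frac{1 + 1149}{\left(-13 - -12\right) \left(-47\right) + 3101} = \frac{1150}{\left(-13 + 12\right) \left(-47\right) + 3101} = \frac{1150}{\left(-1\right) \left(-47\right) + 3101} = \frac{1150}{47 + 3101} = \frac{1150}{3148} = 1150 \cdot \frac{1}{3148} = \frac{575}{1574}$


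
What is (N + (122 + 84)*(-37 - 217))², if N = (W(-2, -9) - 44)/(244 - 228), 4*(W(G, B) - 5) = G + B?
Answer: 11215151303409/4096 ≈ 2.7381e+9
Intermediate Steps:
W(G, B) = 5 + B/4 + G/4 (W(G, B) = 5 + (G + B)/4 = 5 + (B + G)/4 = 5 + (B/4 + G/4) = 5 + B/4 + G/4)
N = -167/64 (N = ((5 + (¼)*(-9) + (¼)*(-2)) - 44)/(244 - 228) = ((5 - 9/4 - ½) - 44)/16 = (9/4 - 44)*(1/16) = -167/4*1/16 = -167/64 ≈ -2.6094)
(N + (122 + 84)*(-37 - 217))² = (-167/64 + (122 + 84)*(-37 - 217))² = (-167/64 + 206*(-254))² = (-167/64 - 52324)² = (-3348903/64)² = 11215151303409/4096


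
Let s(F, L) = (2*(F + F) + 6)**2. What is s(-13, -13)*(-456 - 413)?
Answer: -1838804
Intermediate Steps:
s(F, L) = (6 + 4*F)**2 (s(F, L) = (2*(2*F) + 6)**2 = (4*F + 6)**2 = (6 + 4*F)**2)
s(-13, -13)*(-456 - 413) = (4*(3 + 2*(-13))**2)*(-456 - 413) = (4*(3 - 26)**2)*(-869) = (4*(-23)**2)*(-869) = (4*529)*(-869) = 2116*(-869) = -1838804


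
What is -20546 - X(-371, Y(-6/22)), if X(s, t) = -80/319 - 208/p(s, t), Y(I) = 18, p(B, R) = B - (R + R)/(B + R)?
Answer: -858131287394/41765713 ≈ -20546.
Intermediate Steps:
p(B, R) = B - 2*R/(B + R)
X(s, t) = -80/319 - 208*(s + t)/(s² - 2*t + s*t)
-20546 - X(-371, Y(-6/22)) = -20546 - 16*(-4147*(-371) - 4137*18 - 5*(-371)² - 5*(-371)*18)/(319*((-371)² - 2*18 - 371*18)) = -20546 - 16*(1538537 - 74466 - 5*137641 + 33390)/(319*(137641 - 36 - 6678)) = -20546 - 16*(1538537 - 74466 - 688205 + 33390)/(319*130927) = -20546 - 16*809256/(319*130927) = -20546 - 1*12948096/41765713 = -20546 - 12948096/41765713 = -858131287394/41765713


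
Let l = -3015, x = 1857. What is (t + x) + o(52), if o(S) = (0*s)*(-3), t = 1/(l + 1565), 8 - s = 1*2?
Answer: 2692649/1450 ≈ 1857.0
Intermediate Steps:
s = 6 (s = 8 - 2 = 6)
t = -1/1450 (t = 1/(-3015 + 1565) = 1/(-1450) = -1/1450 ≈ -0.00068966)
o(S) = 0 (o(S) = (0*6)*(-3) = 0*(-3) = 0)
(t + x) + o(52) = (-1/1450 + 1857) + 0 = 2692649/1450 + 0 = 2692649/1450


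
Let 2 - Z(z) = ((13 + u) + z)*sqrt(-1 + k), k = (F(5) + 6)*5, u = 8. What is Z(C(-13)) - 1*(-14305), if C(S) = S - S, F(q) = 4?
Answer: 14160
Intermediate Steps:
C(S) = 0
k = 50 (k = (4 + 6)*5 = 10*5 = 50)
Z(z) = -145 - 7*z (Z(z) = 2 - ((13 + 8) + z)*sqrt(-1 + 50) = 2 - (21 + z)*sqrt(49) = 2 - (21 + z)*7 = 2 - (147 + 7*z) = 2 + (-147 - 7*z) = -145 - 7*z)
Z(C(-13)) - 1*(-14305) = (-145 - 7*0) - 1*(-14305) = (-145 + 0) + 14305 = -145 + 14305 = 14160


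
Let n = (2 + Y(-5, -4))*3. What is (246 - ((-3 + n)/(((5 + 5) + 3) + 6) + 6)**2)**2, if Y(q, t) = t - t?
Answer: 5642563689/130321 ≈ 43297.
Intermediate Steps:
Y(q, t) = 0
n = 6 (n = (2 + 0)*3 = 2*3 = 6)
(246 - ((-3 + n)/(((5 + 5) + 3) + 6) + 6)**2)**2 = (246 - ((-3 + 6)/(((5 + 5) + 3) + 6) + 6)**2)**2 = (246 - (3/((10 + 3) + 6) + 6)**2)**2 = (246 - (3/(13 + 6) + 6)**2)**2 = (246 - (3/19 + 6)**2)**2 = (246 - (117/19)**2)**2 = (246 - 1*13689/361)**2 = (246 - 13689/361)**2 = (75117/361)**2 = 5642563689/130321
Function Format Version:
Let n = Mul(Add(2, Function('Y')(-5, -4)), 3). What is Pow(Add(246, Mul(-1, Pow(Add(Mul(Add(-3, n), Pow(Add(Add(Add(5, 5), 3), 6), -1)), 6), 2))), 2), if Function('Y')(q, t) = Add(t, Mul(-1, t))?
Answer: Rational(5642563689, 130321) ≈ 43297.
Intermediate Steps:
Function('Y')(q, t) = 0
n = 6 (n = Mul(Add(2, 0), 3) = Mul(2, 3) = 6)
Pow(Add(246, Mul(-1, Pow(Add(Mul(Add(-3, n), Pow(Add(Add(Add(5, 5), 3), 6), -1)), 6), 2))), 2) = Pow(Add(246, Mul(-1, Pow(Add(Mul(Add(-3, 6), Pow(Add(Add(Add(5, 5), 3), 6), -1)), 6), 2))), 2) = Pow(Add(246, Mul(-1, Pow(Add(Mul(3, Pow(Add(Add(10, 3), 6), -1)), 6), 2))), 2) = Pow(Add(246, Mul(-1, Pow(Add(Mul(3, Pow(Add(13, 6), -1)), 6), 2))), 2) = Pow(Add(246, Mul(-1, Pow(Add(Mul(3, Pow(19, -1)), 6), 2))), 2) = Pow(Add(246, Mul(-1, Pow(Add(Mul(3, Rational(1, 19)), 6), 2))), 2) = Pow(Add(246, Mul(-1, Pow(Add(Rational(3, 19), 6), 2))), 2) = Pow(Add(246, Mul(-1, Pow(Rational(117, 19), 2))), 2) = Pow(Add(246, Mul(-1, Rational(13689, 361))), 2) = Pow(Add(246, Rational(-13689, 361)), 2) = Pow(Rational(75117, 361), 2) = Rational(5642563689, 130321)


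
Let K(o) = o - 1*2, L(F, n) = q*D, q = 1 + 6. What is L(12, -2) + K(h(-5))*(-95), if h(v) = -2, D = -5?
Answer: 345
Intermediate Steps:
q = 7
L(F, n) = -35 (L(F, n) = 7*(-5) = -35)
K(o) = -2 + o (K(o) = o - 2 = -2 + o)
L(12, -2) + K(h(-5))*(-95) = -35 + (-2 - 2)*(-95) = -35 - 4*(-95) = -35 + 380 = 345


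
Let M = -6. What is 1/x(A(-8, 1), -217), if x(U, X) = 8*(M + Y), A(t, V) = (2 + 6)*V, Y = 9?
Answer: 1/24 ≈ 0.041667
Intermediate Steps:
A(t, V) = 8*V
x(U, X) = 24 (x(U, X) = 8*(-6 + 9) = 8*3 = 24)
1/x(A(-8, 1), -217) = 1/24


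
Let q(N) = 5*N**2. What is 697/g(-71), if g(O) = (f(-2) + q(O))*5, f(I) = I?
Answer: 697/126015 ≈ 0.0055311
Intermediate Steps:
g(O) = -10 + 25*O**2 (g(O) = (-2 + 5*O**2)*5 = -10 + 25*O**2)
697/g(-71) = 697/(-10 + 25*(-71)**2) = 697/(-10 + 25*5041) = 697/(-10 + 126025) = 697/126015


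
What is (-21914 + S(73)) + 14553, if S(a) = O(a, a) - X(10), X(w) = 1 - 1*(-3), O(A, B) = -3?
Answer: -7368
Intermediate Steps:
X(w) = 4 (X(w) = 1 + 3 = 4)
S(a) = -7 (S(a) = -3 - 1*4 = -3 - 4 = -7)
(-21914 + S(73)) + 14553 = (-21914 - 7) + 14553 = -21921 + 14553 = -7368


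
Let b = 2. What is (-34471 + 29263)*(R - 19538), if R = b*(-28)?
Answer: 102045552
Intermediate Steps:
R = -56 (R = 2*(-28) = -56)
(-34471 + 29263)*(R - 19538) = (-34471 + 29263)*(-56 - 19538) = -5208*(-19594) = 102045552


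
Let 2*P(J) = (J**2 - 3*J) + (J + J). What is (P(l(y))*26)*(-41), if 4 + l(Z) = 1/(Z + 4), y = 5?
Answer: -820820/81 ≈ -10134.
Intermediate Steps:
l(Z) = -4 + 1/(4 + Z) (l(Z) = -4 + 1/(Z + 4) = -4 + 1/(4 + Z))
P(J) = J**2/2 - J/2 (P(J) = ((J**2 - 3*J) + (J + J))/2 = ((J**2 - 3*J) + 2*J)/2 = (J**2 - J)/2 = J**2/2 - J/2)
(P(l(y))*26)*(-41) = ((((-15 - 4*5)/(4 + 5))*(-1 + (-15 - 4*5)/(4 + 5))/2)*26)*(-41) = ((((-15 - 20)/9)*(-1 + (-15 - 20)/9)/2)*26)*(-41) = ((((1/9)*(-35))*(-1 + (1/9)*(-35))/2)*26)*(-41) = (((1/2)*(-35/9)*(-1 - 35/9))*26)*(-41) = (((1/2)*(-35/9)*(-44/9))*26)*(-41) = ((770/81)*26)*(-41) = (20020/81)*(-41) = -820820/81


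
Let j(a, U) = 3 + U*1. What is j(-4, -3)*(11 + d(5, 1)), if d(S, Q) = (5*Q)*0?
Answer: 0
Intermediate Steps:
d(S, Q) = 0
j(a, U) = 3 + U
j(-4, -3)*(11 + d(5, 1)) = (3 - 3)*(11 + 0) = 0*11 = 0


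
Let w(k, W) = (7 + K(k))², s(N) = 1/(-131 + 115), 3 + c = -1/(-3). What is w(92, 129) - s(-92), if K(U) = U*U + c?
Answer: 10326624409/144 ≈ 7.1713e+7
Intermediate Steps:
c = -8/3 (c = -3 - 1/(-3) = -3 - 1*(-⅓) = -3 + ⅓ = -8/3 ≈ -2.6667)
K(U) = -8/3 + U² (K(U) = U*U - 8/3 = U² - 8/3 = -8/3 + U²)
s(N) = -1/16 (s(N) = 1/(-16) = -1/16)
w(k, W) = (13/3 + k²)² (w(k, W) = (7 + (-8/3 + k²))² = (13/3 + k²)²)
w(92, 129) - s(-92) = (13 + 3*92²)²/9 - 1*(-1/16) = (13 + 3*8464)²/9 + 1/16 = (13 + 25392)²/9 + 1/16 = (⅑)*25405² + 1/16 = (⅑)*645414025 + 1/16 = 645414025/9 + 1/16 = 10326624409/144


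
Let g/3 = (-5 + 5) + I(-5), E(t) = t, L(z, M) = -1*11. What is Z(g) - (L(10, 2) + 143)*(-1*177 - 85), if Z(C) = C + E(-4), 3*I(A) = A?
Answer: 34575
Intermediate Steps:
I(A) = A/3
L(z, M) = -11
g = -5 (g = 3*((-5 + 5) + (⅓)*(-5)) = 3*(0 - 5/3) = 3*(-5/3) = -5)
Z(C) = -4 + C (Z(C) = C - 4 = -4 + C)
Z(g) - (L(10, 2) + 143)*(-1*177 - 85) = (-4 - 5) - (-11 + 143)*(-1*177 - 85) = -9 - 132*(-177 - 85) = -9 - 132*(-262) = -9 - 1*(-34584) = -9 + 34584 = 34575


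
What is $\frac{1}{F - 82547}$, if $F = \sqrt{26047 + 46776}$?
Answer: $- \frac{82547}{6813934386} - \frac{\sqrt{72823}}{6813934386} \approx -1.2154 \cdot 10^{-5}$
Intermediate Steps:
$F = \sqrt{72823} \approx 269.86$
$\frac{1}{F - 82547} = \frac{1}{\sqrt{72823} - 82547} = \frac{1}{-82547 + \sqrt{72823}}$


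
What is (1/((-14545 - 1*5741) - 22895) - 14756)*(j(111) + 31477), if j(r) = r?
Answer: -20127205103156/43181 ≈ -4.6611e+8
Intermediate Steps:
(1/((-14545 - 1*5741) - 22895) - 14756)*(j(111) + 31477) = (1/((-14545 - 1*5741) - 22895) - 14756)*(111 + 31477) = (1/((-14545 - 5741) - 22895) - 14756)*31588 = (1/(-20286 - 22895) - 14756)*31588 = (1/(-43181) - 14756)*31588 = (-1/43181 - 14756)*31588 = -637178837/43181*31588 = -20127205103156/43181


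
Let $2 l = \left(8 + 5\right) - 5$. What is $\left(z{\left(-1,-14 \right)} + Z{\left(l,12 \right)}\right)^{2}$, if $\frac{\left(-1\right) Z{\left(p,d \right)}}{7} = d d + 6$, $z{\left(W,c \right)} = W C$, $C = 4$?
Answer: $1110916$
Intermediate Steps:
$z{\left(W,c \right)} = 4 W$ ($z{\left(W,c \right)} = W 4 = 4 W$)
$l = 4$ ($l = \frac{\left(8 + 5\right) - 5}{2} = \frac{13 - 5}{2} = \frac{1}{2} \cdot 8 = 4$)
$Z{\left(p,d \right)} = -42 - 7 d^{2}$ ($Z{\left(p,d \right)} = - 7 \left(d d + 6\right) = - 7 \left(d^{2} + 6\right) = - 7 \left(6 + d^{2}\right) = -42 - 7 d^{2}$)
$\left(z{\left(-1,-14 \right)} + Z{\left(l,12 \right)}\right)^{2} = \left(4 \left(-1\right) - \left(42 + 7 \cdot 12^{2}\right)\right)^{2} = \left(-4 - 1050\right)^{2} = \left(-1054\right)^{2} = 1110916$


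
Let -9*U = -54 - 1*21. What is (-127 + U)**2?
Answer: 126736/9 ≈ 14082.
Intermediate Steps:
U = 25/3 (U = -(-54 - 1*21)/9 = -(-54 - 21)/9 = -1/9*(-75) = 25/3 ≈ 8.3333)
(-127 + U)**2 = (-127 + 25/3)**2 = (-356/3)**2 = 126736/9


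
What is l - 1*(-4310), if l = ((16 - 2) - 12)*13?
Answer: 4336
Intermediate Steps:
l = 26 (l = (14 - 12)*13 = 2*13 = 26)
l - 1*(-4310) = 26 - 1*(-4310) = 26 + 4310 = 4336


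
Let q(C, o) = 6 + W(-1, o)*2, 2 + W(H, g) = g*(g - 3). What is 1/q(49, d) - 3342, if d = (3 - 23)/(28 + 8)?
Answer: -1610763/482 ≈ -3341.8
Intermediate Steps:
W(H, g) = -2 + g*(-3 + g) (W(H, g) = -2 + g*(g - 3) = -2 + g*(-3 + g))
d = -5/9 (d = -20/36 = -20*1/36 = -5/9 ≈ -0.55556)
q(C, o) = 2 - 6*o + 2*o**2 (q(C, o) = 6 + (-2 + o**2 - 3*o)*2 = 6 + (-4 - 6*o + 2*o**2) = 2 - 6*o + 2*o**2)
1/q(49, d) - 3342 = 1/(2 - 6*(-5/9) + 2*(-5/9)**2) - 3342 = 1/(2 + 10/3 + 2*(25/81)) - 3342 = 1/(2 + 10/3 + 50/81) - 3342 = 1/(482/81) - 3342 = 81/482 - 3342 = -1610763/482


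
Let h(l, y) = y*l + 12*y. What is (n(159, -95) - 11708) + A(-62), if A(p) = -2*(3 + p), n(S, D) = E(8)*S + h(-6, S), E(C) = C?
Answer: -9364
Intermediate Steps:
h(l, y) = 12*y + l*y (h(l, y) = l*y + 12*y = 12*y + l*y)
n(S, D) = 14*S (n(S, D) = 8*S + S*(12 - 6) = 8*S + S*6 = 8*S + 6*S = 14*S)
A(p) = -6 - 2*p
(n(159, -95) - 11708) + A(-62) = (14*159 - 11708) + (-6 - 2*(-62)) = (2226 - 11708) + (-6 + 124) = -9482 + 118 = -9364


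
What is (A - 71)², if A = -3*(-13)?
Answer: 1024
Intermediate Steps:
A = 39
(A - 71)² = (39 - 71)² = (-32)² = 1024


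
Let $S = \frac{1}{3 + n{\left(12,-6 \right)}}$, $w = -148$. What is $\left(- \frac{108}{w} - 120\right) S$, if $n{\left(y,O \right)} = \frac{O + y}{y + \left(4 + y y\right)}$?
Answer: $- \frac{117680}{2997} \approx -39.266$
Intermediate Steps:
$n{\left(y,O \right)} = \frac{O + y}{4 + y + y^{2}}$ ($n{\left(y,O \right)} = \frac{O + y}{y + \left(4 + y^{2}\right)} = \frac{O + y}{4 + y + y^{2}}$)
$S = \frac{80}{243}$ ($S = \frac{1}{3 + \frac{-6 + 12}{4 + 12 + 12^{2}}} = \frac{1}{3 + \frac{1}{4 + 12 + 144} \cdot 6} = \frac{1}{3 + \frac{1}{160} \cdot 6} = \frac{1}{3 + \frac{3}{80}} = \frac{1}{\frac{243}{80}} = \frac{80}{243} \approx 0.32922$)
$\left(- \frac{108}{w} - 120\right) S = \left(- \frac{108}{-148} - 120\right) \frac{80}{243} = \left(- \frac{108 \left(-1\right)}{148} - 120\right) \frac{80}{243} = \left(\left(-1\right) \left(- \frac{27}{37}\right) - 120\right) \frac{80}{243} = \left(\frac{27}{37} - 120\right) \frac{80}{243} = \left(- \frac{4413}{37}\right) \frac{80}{243} = - \frac{117680}{2997}$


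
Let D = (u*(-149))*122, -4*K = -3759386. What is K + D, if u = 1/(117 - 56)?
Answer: 1879097/2 ≈ 9.3955e+5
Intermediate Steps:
u = 1/61 ≈ 0.016393
K = 1879693/2 (K = -¼*(-3759386) = 1879693/2 ≈ 9.3985e+5)
D = -298 (D = ((1/61)*(-149))*122 = -149/61*122 = -298)
K + D = 1879693/2 - 298 = 1879097/2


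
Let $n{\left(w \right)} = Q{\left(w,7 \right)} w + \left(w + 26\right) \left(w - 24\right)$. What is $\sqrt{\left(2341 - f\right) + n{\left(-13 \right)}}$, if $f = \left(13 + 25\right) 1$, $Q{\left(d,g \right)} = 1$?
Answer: $3 \sqrt{201} \approx 42.532$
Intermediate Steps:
$f = 38$ ($f = 38 \cdot 1 = 38$)
$n{\left(w \right)} = w + \left(-24 + w\right) \left(26 + w\right)$ ($n{\left(w \right)} = 1 w + \left(w + 26\right) \left(w - 24\right) = w + \left(26 + w\right) \left(-24 + w\right) = w + \left(-24 + w\right) \left(26 + w\right)$)
$\sqrt{\left(2341 - f\right) + n{\left(-13 \right)}} = \sqrt{\left(2341 - 38\right) + \left(-624 + \left(-13\right)^{2} + 3 \left(-13\right)\right)} = \sqrt{\left(2341 - 38\right) - 494} = \sqrt{2303 - 494} = \sqrt{1809} = 3 \sqrt{201}$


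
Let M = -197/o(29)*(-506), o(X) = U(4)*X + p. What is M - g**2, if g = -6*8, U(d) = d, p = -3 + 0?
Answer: -160670/113 ≈ -1421.9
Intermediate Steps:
p = -3
o(X) = -3 + 4*X (o(X) = 4*X - 3 = -3 + 4*X)
g = -48
M = 99682/113 (M = -197/(-3 + 4*29)*(-506) = -197/(-3 + 116)*(-506) = -197/113*(-506) = 99682/113 ≈ 882.14)
M - g**2 = 99682/113 - 1*(-48)**2 = 99682/113 - 1*2304 = 99682/113 - 2304 = -160670/113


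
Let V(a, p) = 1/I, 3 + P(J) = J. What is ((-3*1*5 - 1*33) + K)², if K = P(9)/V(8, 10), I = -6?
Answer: 7056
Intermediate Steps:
P(J) = -3 + J
V(a, p) = -⅙ (V(a, p) = 1/(-6) = -⅙)
K = -36 (K = (-3 + 9)/(-⅙) = 6*(-6) = -36)
((-3*1*5 - 1*33) + K)² = ((-3*1*5 - 1*33) - 36)² = ((-3*5 - 33) - 36)² = ((-15 - 33) - 36)² = (-48 - 36)² = (-84)² = 7056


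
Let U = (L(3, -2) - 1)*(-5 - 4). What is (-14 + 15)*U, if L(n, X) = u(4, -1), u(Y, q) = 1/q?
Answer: 18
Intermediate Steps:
L(n, X) = -1 (L(n, X) = 1/(-1) = -1)
U = 18 (U = (-1 - 1)*(-5 - 4) = -2*(-9) = 18)
(-14 + 15)*U = (-14 + 15)*18 = 1*18 = 18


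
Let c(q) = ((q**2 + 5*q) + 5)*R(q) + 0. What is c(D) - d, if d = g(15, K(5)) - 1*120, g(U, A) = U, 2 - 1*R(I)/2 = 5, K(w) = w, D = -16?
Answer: -981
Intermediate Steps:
R(I) = -6 (R(I) = 4 - 2*5 = 4 - 10 = -6)
c(q) = -30 - 30*q - 6*q**2 (c(q) = ((q**2 + 5*q) + 5)*(-6) + 0 = (5 + q**2 + 5*q)*(-6) + 0 = (-30 - 30*q - 6*q**2) + 0 = -30 - 30*q - 6*q**2)
d = -105 (d = 15 - 1*120 = 15 - 120 = -105)
c(D) - d = (-30 - 30*(-16) - 6*(-16)**2) - 1*(-105) = (-30 + 480 - 6*256) + 105 = (-30 + 480 - 1536) + 105 = -1086 + 105 = -981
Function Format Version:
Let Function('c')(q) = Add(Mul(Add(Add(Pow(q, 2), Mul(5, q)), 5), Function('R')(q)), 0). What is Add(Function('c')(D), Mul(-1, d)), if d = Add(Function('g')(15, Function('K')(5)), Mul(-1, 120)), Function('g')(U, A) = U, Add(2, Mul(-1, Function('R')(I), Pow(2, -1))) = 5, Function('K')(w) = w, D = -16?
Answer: -981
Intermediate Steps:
Function('R')(I) = -6 (Function('R')(I) = Add(4, Mul(-2, 5)) = Add(4, -10) = -6)
Function('c')(q) = Add(-30, Mul(-30, q), Mul(-6, Pow(q, 2))) (Function('c')(q) = Add(Mul(Add(Add(Pow(q, 2), Mul(5, q)), 5), -6), 0) = Add(Mul(Add(5, Pow(q, 2), Mul(5, q)), -6), 0) = Add(Add(-30, Mul(-30, q), Mul(-6, Pow(q, 2))), 0) = Add(-30, Mul(-30, q), Mul(-6, Pow(q, 2))))
d = -105 (d = Add(15, Mul(-1, 120)) = Add(15, -120) = -105)
Add(Function('c')(D), Mul(-1, d)) = Add(Add(-30, Mul(-30, -16), Mul(-6, Pow(-16, 2))), Mul(-1, -105)) = Add(Add(-30, 480, Mul(-6, 256)), 105) = Add(Add(-30, 480, -1536), 105) = Add(-1086, 105) = -981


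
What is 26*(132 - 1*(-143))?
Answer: 7150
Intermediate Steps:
26*(132 - 1*(-143)) = 26*(132 + 143) = 26*275 = 7150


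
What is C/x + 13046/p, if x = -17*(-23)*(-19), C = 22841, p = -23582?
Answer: -317777598/87595339 ≈ -3.6278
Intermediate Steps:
x = -7429 (x = 391*(-19) = -7429)
C/x + 13046/p = 22841/(-7429) + 13046/(-23582) = 22841*(-1/7429) + 13046*(-1/23582) = -22841/7429 - 6523/11791 = -317777598/87595339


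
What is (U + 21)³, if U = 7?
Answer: 21952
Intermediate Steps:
(U + 21)³ = (7 + 21)³ = 28³ = 21952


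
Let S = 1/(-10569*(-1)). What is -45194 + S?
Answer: -477655385/10569 ≈ -45194.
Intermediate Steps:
S = 1/10569 ≈ 9.4616e-5
-45194 + S = -45194 + 1/10569 = -477655385/10569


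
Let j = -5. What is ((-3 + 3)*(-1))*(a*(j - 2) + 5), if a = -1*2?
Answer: 0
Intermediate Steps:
a = -2
((-3 + 3)*(-1))*(a*(j - 2) + 5) = ((-3 + 3)*(-1))*(-2*(-5 - 2) + 5) = (0*(-1))*(-2*(-7) + 5) = 0*(14 + 5) = 0*19 = 0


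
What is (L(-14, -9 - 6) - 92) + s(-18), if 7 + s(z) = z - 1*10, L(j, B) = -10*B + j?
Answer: 9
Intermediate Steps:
L(j, B) = j - 10*B
s(z) = -17 + z (s(z) = -7 + (z - 1*10) = -7 + (z - 10) = -7 + (-10 + z) = -17 + z)
(L(-14, -9 - 6) - 92) + s(-18) = ((-14 - 10*(-9 - 6)) - 92) + (-17 - 18) = ((-14 - 10*(-15)) - 92) - 35 = ((-14 + 150) - 92) - 35 = (136 - 92) - 35 = 44 - 35 = 9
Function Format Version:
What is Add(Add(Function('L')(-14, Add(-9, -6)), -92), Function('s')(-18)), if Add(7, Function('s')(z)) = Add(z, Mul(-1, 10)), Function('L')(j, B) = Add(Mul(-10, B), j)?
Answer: 9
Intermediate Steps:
Function('L')(j, B) = Add(j, Mul(-10, B))
Function('s')(z) = Add(-17, z) (Function('s')(z) = Add(-7, Add(z, Mul(-1, 10))) = Add(-7, Add(z, -10)) = Add(-7, Add(-10, z)) = Add(-17, z))
Add(Add(Function('L')(-14, Add(-9, -6)), -92), Function('s')(-18)) = Add(Add(Add(-14, Mul(-10, Add(-9, -6))), -92), Add(-17, -18)) = Add(Add(Add(-14, Mul(-10, -15)), -92), -35) = Add(Add(Add(-14, 150), -92), -35) = Add(Add(136, -92), -35) = Add(44, -35) = 9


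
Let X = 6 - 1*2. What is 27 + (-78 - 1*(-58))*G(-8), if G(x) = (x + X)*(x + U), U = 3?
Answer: -373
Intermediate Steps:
X = 4 (X = 6 - 2 = 4)
G(x) = (3 + x)*(4 + x) (G(x) = (x + 4)*(x + 3) = (4 + x)*(3 + x) = (3 + x)*(4 + x))
27 + (-78 - 1*(-58))*G(-8) = 27 + (-78 - 1*(-58))*(12 + (-8)² + 7*(-8)) = 27 + (-78 + 58)*(12 + 64 - 56) = 27 - 20*20 = 27 - 400 = -373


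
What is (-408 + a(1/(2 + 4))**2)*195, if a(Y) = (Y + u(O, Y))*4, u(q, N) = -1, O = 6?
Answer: -232180/3 ≈ -77393.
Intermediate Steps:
a(Y) = -4 + 4*Y (a(Y) = (Y - 1)*4 = (-1 + Y)*4 = -4 + 4*Y)
(-408 + a(1/(2 + 4))**2)*195 = (-408 + (-4 + 4/(2 + 4))**2)*195 = (-408 + (-4 + 4/6)**2)*195 = (-408 + (-4 + 4*(1/6))**2)*195 = (-408 + (-4 + 2/3)**2)*195 = (-408 + (-10/3)**2)*195 = (-408 + 100/9)*195 = -3572/9*195 = -232180/3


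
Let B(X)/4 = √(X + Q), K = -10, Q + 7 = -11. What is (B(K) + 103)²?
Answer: 10161 + 1648*I*√7 ≈ 10161.0 + 4360.2*I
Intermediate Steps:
Q = -18 (Q = -7 - 11 = -18)
B(X) = 4*√(-18 + X) (B(X) = 4*√(X - 18) = 4*√(-18 + X))
(B(K) + 103)² = (4*√(-18 - 10) + 103)² = (4*√(-28) + 103)² = (4*(2*I*√7) + 103)² = (8*I*√7 + 103)² = (103 + 8*I*√7)²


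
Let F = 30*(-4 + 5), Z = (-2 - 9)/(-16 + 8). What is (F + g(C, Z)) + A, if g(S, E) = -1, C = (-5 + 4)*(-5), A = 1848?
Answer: 1877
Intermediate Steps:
C = 5 (C = -1*(-5) = 5)
Z = 11/8 (Z = -11/(-8) = -11*(-⅛) = 11/8 ≈ 1.3750)
F = 30 (F = 30*1 = 30)
(F + g(C, Z)) + A = (30 - 1) + 1848 = 29 + 1848 = 1877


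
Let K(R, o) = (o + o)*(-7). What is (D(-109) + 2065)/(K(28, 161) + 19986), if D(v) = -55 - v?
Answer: 163/1364 ≈ 0.11950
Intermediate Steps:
K(R, o) = -14*o (K(R, o) = (2*o)*(-7) = -14*o)
(D(-109) + 2065)/(K(28, 161) + 19986) = ((-55 - 1*(-109)) + 2065)/(-14*161 + 19986) = ((-55 + 109) + 2065)/(-2254 + 19986) = (54 + 2065)/17732 = 2119*(1/17732) = 163/1364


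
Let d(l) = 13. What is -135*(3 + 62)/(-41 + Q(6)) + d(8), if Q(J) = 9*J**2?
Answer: -5096/283 ≈ -18.007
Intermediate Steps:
-135*(3 + 62)/(-41 + Q(6)) + d(8) = -135*(3 + 62)/(-41 + 9*6**2) + 13 = -8775/(-41 + 9*36) + 13 = -8775/(-41 + 324) + 13 = -8775/283 + 13 = -5096/283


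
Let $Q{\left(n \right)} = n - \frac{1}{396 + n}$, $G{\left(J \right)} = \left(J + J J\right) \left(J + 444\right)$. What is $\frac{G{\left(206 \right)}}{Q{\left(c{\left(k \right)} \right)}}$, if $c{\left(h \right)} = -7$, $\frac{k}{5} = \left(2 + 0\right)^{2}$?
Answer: $- \frac{898502475}{227} \approx -3.9582 \cdot 10^{6}$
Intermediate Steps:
$k = 20$ ($k = 5 \left(2 + 0\right)^{2} = 5 \cdot 2^{2} = 5 \cdot 4 = 20$)
$G{\left(J \right)} = \left(444 + J\right) \left(J + J^{2}\right)$ ($G{\left(J \right)} = \left(J + J^{2}\right) \left(444 + J\right) = \left(444 + J\right) \left(J + J^{2}\right)$)
$\frac{G{\left(206 \right)}}{Q{\left(c{\left(k \right)} \right)}} = \frac{206 \left(444 + 206^{2} + 445 \cdot 206\right)}{\frac{1}{396 - 7} \left(-1 + \left(-7\right)^{2} + 396 \left(-7\right)\right)} = \frac{206 \left(444 + 42436 + 91670\right)}{\frac{1}{389} \left(-1 + 49 - 2772\right)} = \frac{206 \cdot 134550}{\frac{1}{389} \left(-2724\right)} = \frac{27717300}{- \frac{2724}{389}} = 27717300 \left(- \frac{389}{2724}\right) = - \frac{898502475}{227}$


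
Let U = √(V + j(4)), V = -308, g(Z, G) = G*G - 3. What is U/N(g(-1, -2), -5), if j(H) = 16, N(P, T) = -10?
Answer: -I*√73/5 ≈ -1.7088*I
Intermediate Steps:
g(Z, G) = -3 + G² (g(Z, G) = G² - 3 = -3 + G²)
U = 2*I*√73 (U = √(-308 + 16) = √(-292) = 2*I*√73 ≈ 17.088*I)
U/N(g(-1, -2), -5) = (2*I*√73)/(-10) = (2*I*√73)*(-⅒) = -I*√73/5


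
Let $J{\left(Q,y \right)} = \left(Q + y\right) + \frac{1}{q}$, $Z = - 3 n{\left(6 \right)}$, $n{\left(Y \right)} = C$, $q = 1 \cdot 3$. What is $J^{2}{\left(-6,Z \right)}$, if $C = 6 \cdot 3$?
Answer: $\frac{32041}{9} \approx 3560.1$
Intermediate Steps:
$C = 18$
$q = 3$
$n{\left(Y \right)} = 18$
$Z = -54$ ($Z = \left(-3\right) 18 = -54$)
$J{\left(Q,y \right)} = \frac{1}{3} + Q + y$ ($J{\left(Q,y \right)} = \left(Q + y\right) + \frac{1}{3} = \frac{1}{3} + Q + y$)
$J^{2}{\left(-6,Z \right)} = \left(\frac{1}{3} - 6 - 54\right)^{2} = \left(- \frac{179}{3}\right)^{2} = \frac{32041}{9}$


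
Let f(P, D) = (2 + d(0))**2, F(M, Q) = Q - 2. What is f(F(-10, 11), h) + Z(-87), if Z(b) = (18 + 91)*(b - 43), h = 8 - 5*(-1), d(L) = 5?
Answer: -14121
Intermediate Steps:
F(M, Q) = -2 + Q
h = 13 (h = 8 + 5 = 13)
Z(b) = -4687 + 109*b (Z(b) = 109*(-43 + b) = -4687 + 109*b)
f(P, D) = 49 (f(P, D) = (2 + 5)**2 = 7**2 = 49)
f(F(-10, 11), h) + Z(-87) = 49 + (-4687 + 109*(-87)) = 49 + (-4687 - 9483) = 49 - 14170 = -14121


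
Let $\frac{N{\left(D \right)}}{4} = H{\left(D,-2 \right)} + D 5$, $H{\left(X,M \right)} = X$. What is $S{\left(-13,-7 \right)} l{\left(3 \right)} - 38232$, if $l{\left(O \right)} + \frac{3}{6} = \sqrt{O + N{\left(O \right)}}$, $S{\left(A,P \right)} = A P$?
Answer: $- \frac{76555}{2} + 455 \sqrt{3} \approx -37489.0$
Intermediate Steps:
$N{\left(D \right)} = 24 D$ ($N{\left(D \right)} = 4 \left(D + D 5\right) = 4 \left(D + 5 D\right) = 4 \cdot 6 D = 24 D$)
$l{\left(O \right)} = - \frac{1}{2} + 5 \sqrt{O}$ ($l{\left(O \right)} = - \frac{1}{2} + \sqrt{O + 24 O} = - \frac{1}{2} + \sqrt{25 O} = - \frac{1}{2} + 5 \sqrt{O}$)
$S{\left(-13,-7 \right)} l{\left(3 \right)} - 38232 = \left(-13\right) \left(-7\right) \left(- \frac{1}{2} + 5 \sqrt{3}\right) - 38232 = 91 \left(- \frac{1}{2} + 5 \sqrt{3}\right) - 38232 = \left(- \frac{91}{2} + 455 \sqrt{3}\right) - 38232 = - \frac{76555}{2} + 455 \sqrt{3}$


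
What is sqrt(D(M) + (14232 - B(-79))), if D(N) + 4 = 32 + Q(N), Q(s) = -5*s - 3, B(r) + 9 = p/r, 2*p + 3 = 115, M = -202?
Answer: 2*sqrt(23835485)/79 ≈ 123.60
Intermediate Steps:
p = 56 (p = -3/2 + (1/2)*115 = -3/2 + 115/2 = 56)
B(r) = -9 + 56/r
Q(s) = -3 - 5*s
D(N) = 25 - 5*N (D(N) = -4 + (32 + (-3 - 5*N)) = -4 + (29 - 5*N) = 25 - 5*N)
sqrt(D(M) + (14232 - B(-79))) = sqrt((25 - 5*(-202)) + (14232 - (-9 + 56/(-79)))) = sqrt((25 + 1010) + (14232 - (-9 + 56*(-1/79)))) = sqrt(1035 + (14232 - (-9 - 56/79))) = sqrt(1035 + (14232 - 1*(-767/79))) = sqrt(1035 + (14232 + 767/79)) = sqrt(1035 + 1125095/79) = sqrt(1206860/79) = 2*sqrt(23835485)/79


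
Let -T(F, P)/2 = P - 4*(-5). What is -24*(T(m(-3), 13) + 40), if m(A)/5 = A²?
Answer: 624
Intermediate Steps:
m(A) = 5*A²
T(F, P) = -40 - 2*P (T(F, P) = -2*(P - 4*(-5)) = -2*(P + 20) = -2*(20 + P) = -40 - 2*P)
-24*(T(m(-3), 13) + 40) = -24*((-40 - 2*13) + 40) = -24*((-40 - 26) + 40) = -24*(-66 + 40) = -24*(-26) = 624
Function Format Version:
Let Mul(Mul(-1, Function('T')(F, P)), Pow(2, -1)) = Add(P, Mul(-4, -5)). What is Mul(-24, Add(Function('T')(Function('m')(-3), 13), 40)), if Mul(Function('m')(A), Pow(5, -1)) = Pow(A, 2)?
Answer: 624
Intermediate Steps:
Function('m')(A) = Mul(5, Pow(A, 2))
Function('T')(F, P) = Add(-40, Mul(-2, P)) (Function('T')(F, P) = Mul(-2, Add(P, Mul(-4, -5))) = Mul(-2, Add(P, 20)) = Mul(-2, Add(20, P)) = Add(-40, Mul(-2, P)))
Mul(-24, Add(Function('T')(Function('m')(-3), 13), 40)) = Mul(-24, Add(Add(-40, Mul(-2, 13)), 40)) = Mul(-24, Add(Add(-40, -26), 40)) = Mul(-24, Add(-66, 40)) = Mul(-24, -26) = 624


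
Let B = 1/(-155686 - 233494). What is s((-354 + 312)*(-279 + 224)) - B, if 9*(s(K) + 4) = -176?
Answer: -82506151/3502620 ≈ -23.556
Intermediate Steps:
B = -1/389180 (B = 1/(-389180) = -1/389180 ≈ -2.5695e-6)
s(K) = -212/9 (s(K) = -4 + (1/9)*(-176) = -4 - 176/9 = -212/9)
s((-354 + 312)*(-279 + 224)) - B = -212/9 - 1*(-1/389180) = -212/9 + 1/389180 = -82506151/3502620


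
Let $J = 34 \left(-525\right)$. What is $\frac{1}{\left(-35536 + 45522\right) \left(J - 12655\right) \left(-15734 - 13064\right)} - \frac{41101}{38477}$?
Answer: $- \frac{360559802308653663}{337540680602212780} \approx -1.0682$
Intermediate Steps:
$J = -17850$
$\frac{1}{\left(-35536 + 45522\right) \left(J - 12655\right) \left(-15734 - 13064\right)} - \frac{41101}{38477} = \frac{1}{\left(-35536 + 45522\right) \left(-17850 - 12655\right) \left(-15734 - 13064\right)} - \frac{41101}{38477} = \frac{1}{9986 \left(\left(-30505\right) \left(-28798\right)\right)} - \frac{41101}{38477} = \frac{1}{9986 \cdot 878482990} - \frac{41101}{38477} = \frac{1}{9986} \cdot \frac{1}{878482990} - \frac{41101}{38477} = \frac{1}{8772531138140} - \frac{41101}{38477} = - \frac{360559802308653663}{337540680602212780}$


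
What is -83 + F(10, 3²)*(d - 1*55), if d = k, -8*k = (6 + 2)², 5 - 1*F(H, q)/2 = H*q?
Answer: 10627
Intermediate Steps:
F(H, q) = 10 - 2*H*q
k = -8 (k = -(6 + 2)²/8 = -⅛*8² = -⅛*64 = -8)
d = -8
-83 + F(10, 3²)*(d - 1*55) = -83 + (10 - 2*10*3²)*(-8 - 1*55) = -83 + (10 - 2*10*9)*(-8 - 55) = -83 + (10 - 180)*(-63) = -83 - 170*(-63) = -83 + 10710 = 10627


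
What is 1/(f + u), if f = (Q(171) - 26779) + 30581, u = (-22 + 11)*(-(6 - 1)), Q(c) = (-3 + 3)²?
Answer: 1/3857 ≈ 0.00025927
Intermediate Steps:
Q(c) = 0 (Q(c) = 0² = 0)
u = 55 (u = -(-11)*5 = -11*(-5) = 55)
f = 3802 (f = (0 - 26779) + 30581 = -26779 + 30581 = 3802)
1/(f + u) = 1/(3802 + 55) = 1/3857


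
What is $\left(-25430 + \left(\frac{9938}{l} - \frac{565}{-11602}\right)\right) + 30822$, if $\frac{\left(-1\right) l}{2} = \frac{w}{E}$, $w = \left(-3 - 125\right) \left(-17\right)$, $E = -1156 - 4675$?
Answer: $\frac{13890780103}{742528} \approx 18707.0$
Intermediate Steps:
$E = -5831$
$w = 2176$ ($w = \left(-128\right) \left(-17\right) = 2176$)
$l = \frac{256}{343}$ ($l = - 2 \frac{2176}{-5831} = - 2 \cdot 2176 \left(- \frac{1}{5831}\right) = \left(-2\right) \left(- \frac{128}{343}\right) = \frac{256}{343} \approx 0.74636$)
$\left(-25430 + \left(\frac{9938}{l} - \frac{565}{-11602}\right)\right) + 30822 = \left(-25430 + \left(\frac{9938}{\frac{256}{343}} - \frac{565}{-11602}\right)\right) + 30822 = \left(-25430 + \left(9938 \cdot \frac{343}{256} - - \frac{565}{11602}\right)\right) + 30822 = \left(-25430 + \left(\frac{1704367}{128} + \frac{565}{11602}\right)\right) + 30822 = \left(-25430 + \frac{9887069127}{742528}\right) + 30822 = - \frac{8995417913}{742528} + 30822 = \frac{13890780103}{742528}$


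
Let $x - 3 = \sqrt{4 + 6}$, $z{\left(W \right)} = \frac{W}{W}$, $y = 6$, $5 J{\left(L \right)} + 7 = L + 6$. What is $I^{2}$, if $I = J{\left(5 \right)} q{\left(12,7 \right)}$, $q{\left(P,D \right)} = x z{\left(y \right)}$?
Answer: $\frac{304}{25} + \frac{96 \sqrt{10}}{25} \approx 24.303$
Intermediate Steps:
$J{\left(L \right)} = - \frac{1}{5} + \frac{L}{5}$ ($J{\left(L \right)} = - \frac{7}{5} + \frac{L + 6}{5} = - \frac{7}{5} + \frac{6 + L}{5} = - \frac{7}{5} + \left(\frac{6}{5} + \frac{L}{5}\right) = - \frac{1}{5} + \frac{L}{5}$)
$z{\left(W \right)} = 1$
$x = 3 + \sqrt{10}$ ($x = 3 + \sqrt{4 + 6} = 3 + \sqrt{10} \approx 6.1623$)
$q{\left(P,D \right)} = 3 + \sqrt{10}$ ($q{\left(P,D \right)} = \left(3 + \sqrt{10}\right) 1 = 3 + \sqrt{10}$)
$I = \frac{12}{5} + \frac{4 \sqrt{10}}{5}$ ($I = \left(- \frac{1}{5} + \frac{1}{5} \cdot 5\right) \left(3 + \sqrt{10}\right) = \left(- \frac{1}{5} + 1\right) \left(3 + \sqrt{10}\right) = \frac{4 \left(3 + \sqrt{10}\right)}{5} = \frac{12}{5} + \frac{4 \sqrt{10}}{5} \approx 4.9298$)
$I^{2} = \left(\frac{12}{5} + \frac{4 \sqrt{10}}{5}\right)^{2}$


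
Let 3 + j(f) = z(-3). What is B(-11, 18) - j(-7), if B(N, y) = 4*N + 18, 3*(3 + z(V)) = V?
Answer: -19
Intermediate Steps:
z(V) = -3 + V/3
j(f) = -7 (j(f) = -3 + (-3 + (⅓)*(-3)) = -3 + (-3 - 1) = -3 - 4 = -7)
B(N, y) = 18 + 4*N
B(-11, 18) - j(-7) = (18 + 4*(-11)) - 1*(-7) = (18 - 44) + 7 = -26 + 7 = -19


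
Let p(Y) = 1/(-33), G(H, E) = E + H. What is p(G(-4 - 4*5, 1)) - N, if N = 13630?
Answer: -449791/33 ≈ -13630.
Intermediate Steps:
p(Y) = -1/33
p(G(-4 - 4*5, 1)) - N = -1/33 - 1*13630 = -1/33 - 13630 = -449791/33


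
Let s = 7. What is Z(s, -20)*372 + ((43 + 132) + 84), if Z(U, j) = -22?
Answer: -7925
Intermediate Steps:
Z(s, -20)*372 + ((43 + 132) + 84) = -22*372 + ((43 + 132) + 84) = -8184 + (175 + 84) = -8184 + 259 = -7925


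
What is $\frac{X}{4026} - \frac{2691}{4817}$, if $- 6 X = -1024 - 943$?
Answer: $- \frac{55528757}{116359452} \approx -0.47722$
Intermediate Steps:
$X = \frac{1967}{6}$ ($X = - \frac{-1024 - 943}{6} = \left(- \frac{1}{6}\right) \left(-1967\right) = \frac{1967}{6} \approx 327.83$)
$\frac{X}{4026} - \frac{2691}{4817} = \frac{1967}{6 \cdot 4026} - \frac{2691}{4817} = \frac{1967}{6} \cdot \frac{1}{4026} - \frac{2691}{4817} = \frac{1967}{24156} - \frac{2691}{4817} = - \frac{55528757}{116359452}$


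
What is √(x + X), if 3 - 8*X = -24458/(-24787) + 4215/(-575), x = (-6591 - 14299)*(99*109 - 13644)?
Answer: √39531905242879102535/814430 ≈ 7720.0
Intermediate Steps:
x = 59599170 (x = -20890*(10791 - 13644) = -20890*(-2853) = 59599170)
X = 1902449/1628860 (X = 3/8 - (-24458/(-24787) + 4215/(-575))/8 = 3/8 - (-24458*(-1/24787) + 4215*(-1/575))/8 = 3/8 - (3494/3541 - 843/115)/8 = 3/8 - ⅛*(-2583253/407215) = 3/8 + 2583253/3257720 = 1902449/1628860 ≈ 1.1680)
√(x + X) = √(59599170 + 1902449/1628860) = √(97078705948649/1628860) = √39531905242879102535/814430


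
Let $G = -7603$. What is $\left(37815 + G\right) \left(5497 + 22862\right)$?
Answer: $856782108$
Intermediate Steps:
$\left(37815 + G\right) \left(5497 + 22862\right) = \left(37815 - 7603\right) \left(5497 + 22862\right) = 30212 \cdot 28359 = 856782108$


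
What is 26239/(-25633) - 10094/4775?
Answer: -384030727/122397575 ≈ -3.1376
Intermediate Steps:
26239/(-25633) - 10094/4775 = 26239*(-1/25633) - 10094*1/4775 = -26239/25633 - 10094/4775 = -384030727/122397575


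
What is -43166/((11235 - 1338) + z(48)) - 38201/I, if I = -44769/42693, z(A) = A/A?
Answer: 2690144511910/73853927 ≈ 36425.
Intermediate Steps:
z(A) = 1
I = -14923/14231 (I = -44769*1/42693 = -14923/14231 ≈ -1.0486)
-43166/((11235 - 1338) + z(48)) - 38201/I = -43166/((11235 - 1338) + 1) - 38201/(-14923/14231) = -43166/(9897 + 1) - 38201*(-14231/14923) = -43166/9898 + 543638431/14923 = -43166*1/9898 + 543638431/14923 = -21583/4949 + 543638431/14923 = 2690144511910/73853927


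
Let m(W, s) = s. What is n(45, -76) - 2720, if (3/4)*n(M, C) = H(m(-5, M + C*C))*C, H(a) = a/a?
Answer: -8464/3 ≈ -2821.3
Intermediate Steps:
H(a) = 1
n(M, C) = 4*C/3 (n(M, C) = 4*(1*C)/3 = 4*C/3)
n(45, -76) - 2720 = (4/3)*(-76) - 2720 = -304/3 - 2720 = -8464/3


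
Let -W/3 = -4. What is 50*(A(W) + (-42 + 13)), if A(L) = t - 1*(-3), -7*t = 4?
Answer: -9300/7 ≈ -1328.6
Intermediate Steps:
t = -4/7 (t = -⅐*4 = -4/7 ≈ -0.57143)
W = 12 (W = -3*(-4) = 12)
A(L) = 17/7 (A(L) = -4/7 - 1*(-3) = -4/7 + 3 = 17/7)
50*(A(W) + (-42 + 13)) = 50*(17/7 + (-42 + 13)) = 50*(17/7 - 29) = 50*(-186/7) = -9300/7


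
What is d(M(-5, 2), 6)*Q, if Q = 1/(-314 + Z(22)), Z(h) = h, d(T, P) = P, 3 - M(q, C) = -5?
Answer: -3/146 ≈ -0.020548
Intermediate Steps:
M(q, C) = 8 (M(q, C) = 3 - 1*(-5) = 3 + 5 = 8)
Q = -1/292 (Q = 1/(-314 + 22) = 1/(-292) = -1/292 ≈ -0.0034247)
d(M(-5, 2), 6)*Q = 6*(-1/292) = -3/146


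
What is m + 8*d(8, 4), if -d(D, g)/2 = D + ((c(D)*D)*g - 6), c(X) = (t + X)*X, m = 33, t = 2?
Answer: -40959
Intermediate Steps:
c(X) = X*(2 + X) (c(X) = (2 + X)*X = X*(2 + X))
d(D, g) = 12 - 2*D - 2*g*D²*(2 + D) (d(D, g) = -2*(D + (((D*(2 + D))*D)*g - 6)) = -2*(D + ((D²*(2 + D))*g - 6)) = -2*(D + (g*D²*(2 + D) - 6)) = -2*(D + (-6 + g*D²*(2 + D))) = -2*(-6 + D + g*D²*(2 + D)) = 12 - 2*D - 2*g*D²*(2 + D))
m + 8*d(8, 4) = 33 + 8*(12 - 2*8 - 2*4*8²*(2 + 8)) = 33 + 8*(12 - 16 - 2*4*64*10) = 33 + 8*(12 - 16 - 5120) = 33 + 8*(-5124) = 33 - 40992 = -40959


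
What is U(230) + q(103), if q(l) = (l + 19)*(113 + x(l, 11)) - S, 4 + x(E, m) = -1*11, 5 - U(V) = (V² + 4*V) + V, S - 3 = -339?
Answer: -41753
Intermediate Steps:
S = -336 (S = 3 - 339 = -336)
U(V) = 5 - V² - 5*V (U(V) = 5 - ((V² + 4*V) + V) = 5 - (V² + 5*V) = 5 + (-V² - 5*V) = 5 - V² - 5*V)
x(E, m) = -15 (x(E, m) = -4 - 1*11 = -4 - 11 = -15)
q(l) = 2198 + 98*l (q(l) = (l + 19)*(113 - 15) - 1*(-336) = (19 + l)*98 + 336 = (1862 + 98*l) + 336 = 2198 + 98*l)
U(230) + q(103) = (5 - 1*230² - 5*230) + (2198 + 98*103) = (5 - 1*52900 - 1150) + (2198 + 10094) = (5 - 52900 - 1150) + 12292 = -54045 + 12292 = -41753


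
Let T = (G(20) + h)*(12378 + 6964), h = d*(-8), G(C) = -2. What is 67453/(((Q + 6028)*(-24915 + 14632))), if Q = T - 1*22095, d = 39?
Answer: 67453/62617865765 ≈ 1.0772e-6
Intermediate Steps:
h = -312 (h = 39*(-8) = -312)
T = -6073388 (T = (-2 - 312)*(12378 + 6964) = -314*19342 = -6073388)
Q = -6095483 (Q = -6073388 - 1*22095 = -6073388 - 22095 = -6095483)
67453/(((Q + 6028)*(-24915 + 14632))) = 67453/(((-6095483 + 6028)*(-24915 + 14632))) = 67453/((-6089455*(-10283))) = 67453/62617865765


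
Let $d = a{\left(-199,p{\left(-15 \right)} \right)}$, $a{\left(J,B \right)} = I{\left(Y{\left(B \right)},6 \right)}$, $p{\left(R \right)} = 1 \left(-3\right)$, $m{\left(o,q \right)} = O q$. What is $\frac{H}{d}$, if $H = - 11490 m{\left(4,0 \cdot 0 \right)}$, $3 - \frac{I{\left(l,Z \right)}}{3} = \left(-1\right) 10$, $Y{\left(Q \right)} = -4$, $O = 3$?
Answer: $0$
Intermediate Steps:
$m{\left(o,q \right)} = 3 q$
$p{\left(R \right)} = -3$
$I{\left(l,Z \right)} = 39$ ($I{\left(l,Z \right)} = 9 - 3 \left(\left(-1\right) 10\right) = 9 - -30 = 9 + 30 = 39$)
$a{\left(J,B \right)} = 39$
$d = 39$
$H = 0$ ($H = - 11490 \cdot 3 \cdot 0 \cdot 0 = - 11490 \cdot 3 \cdot 0 = \left(-11490\right) 0 = 0$)
$\frac{H}{d} = \frac{0}{39} = 0 \cdot \frac{1}{39} = 0$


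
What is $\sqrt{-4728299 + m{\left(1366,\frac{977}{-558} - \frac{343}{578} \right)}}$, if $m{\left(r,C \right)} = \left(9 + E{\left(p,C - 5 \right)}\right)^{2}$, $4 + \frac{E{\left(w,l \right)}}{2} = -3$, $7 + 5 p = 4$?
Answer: $i \sqrt{4728274} \approx 2174.5 i$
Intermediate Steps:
$p = - \frac{3}{5}$ ($p = - \frac{7}{5} + \frac{1}{5} \cdot 4 = - \frac{7}{5} + \frac{4}{5} = - \frac{3}{5} \approx -0.6$)
$E{\left(w,l \right)} = -14$ ($E{\left(w,l \right)} = -8 + 2 \left(-3\right) = -8 - 6 = -14$)
$m{\left(r,C \right)} = 25$ ($m{\left(r,C \right)} = \left(9 - 14\right)^{2} = \left(-5\right)^{2} = 25$)
$\sqrt{-4728299 + m{\left(1366,\frac{977}{-558} - \frac{343}{578} \right)}} = \sqrt{-4728299 + 25} = \sqrt{-4728274} = i \sqrt{4728274}$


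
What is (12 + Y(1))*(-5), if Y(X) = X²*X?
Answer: -65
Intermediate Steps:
Y(X) = X³
(12 + Y(1))*(-5) = (12 + 1³)*(-5) = (12 + 1)*(-5) = 13*(-5) = -65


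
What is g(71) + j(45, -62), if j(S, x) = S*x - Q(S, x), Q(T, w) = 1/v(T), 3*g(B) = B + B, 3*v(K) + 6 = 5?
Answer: -8219/3 ≈ -2739.7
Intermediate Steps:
v(K) = -1/3 (v(K) = -2 + (1/3)*5 = -2 + 5/3 = -1/3)
g(B) = 2*B/3 (g(B) = (B + B)/3 = (2*B)/3 = 2*B/3)
Q(T, w) = -3 (Q(T, w) = 1/(-1/3) = -3)
j(S, x) = 3 + S*x (j(S, x) = S*x - 1*(-3) = S*x + 3 = 3 + S*x)
g(71) + j(45, -62) = (2/3)*71 + (3 + 45*(-62)) = 142/3 + (3 - 2790) = 142/3 - 2787 = -8219/3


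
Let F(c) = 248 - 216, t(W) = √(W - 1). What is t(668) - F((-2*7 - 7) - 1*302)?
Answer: -32 + √667 ≈ -6.1737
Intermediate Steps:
t(W) = √(-1 + W)
F(c) = 32
t(668) - F((-2*7 - 7) - 1*302) = √(-1 + 668) - 1*32 = √667 - 32 = -32 + √667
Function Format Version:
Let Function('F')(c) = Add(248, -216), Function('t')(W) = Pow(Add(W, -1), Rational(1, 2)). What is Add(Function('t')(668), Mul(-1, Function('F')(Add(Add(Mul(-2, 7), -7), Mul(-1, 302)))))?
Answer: Add(-32, Pow(667, Rational(1, 2))) ≈ -6.1737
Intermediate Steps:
Function('t')(W) = Pow(Add(-1, W), Rational(1, 2))
Function('F')(c) = 32
Add(Function('t')(668), Mul(-1, Function('F')(Add(Add(Mul(-2, 7), -7), Mul(-1, 302))))) = Add(Pow(Add(-1, 668), Rational(1, 2)), Mul(-1, 32)) = Add(Pow(667, Rational(1, 2)), -32) = Add(-32, Pow(667, Rational(1, 2)))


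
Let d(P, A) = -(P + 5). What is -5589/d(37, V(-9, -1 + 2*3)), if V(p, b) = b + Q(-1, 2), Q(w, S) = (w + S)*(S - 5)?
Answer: 1863/14 ≈ 133.07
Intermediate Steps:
Q(w, S) = (-5 + S)*(S + w) (Q(w, S) = (S + w)*(-5 + S) = (-5 + S)*(S + w))
V(p, b) = -3 + b (V(p, b) = b + (2**2 - 5*2 - 5*(-1) + 2*(-1)) = b + (4 - 10 + 5 - 2) = b - 3 = -3 + b)
d(P, A) = -5 - P (d(P, A) = -(5 + P) = -5 - P)
-5589/d(37, V(-9, -1 + 2*3)) = -5589/(-5 - 1*37) = -5589/(-5 - 37) = -5589/(-42) = -5589*(-1/42) = 1863/14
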